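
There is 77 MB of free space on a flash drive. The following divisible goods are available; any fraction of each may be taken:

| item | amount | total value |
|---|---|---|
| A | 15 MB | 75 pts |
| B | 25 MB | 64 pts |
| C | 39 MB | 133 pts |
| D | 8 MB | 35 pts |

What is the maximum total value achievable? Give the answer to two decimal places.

281.40

Take in order of value per unit:
- A (75/15 per unit): all 15 → value 75, running total 75.00
- D (35/8 per unit): all 8 → value 35, running total 110.00
- C (133/39 per unit): all 39 → value 133, running total 243.00
- B (64/25 per unit): 15 of 25 → value 15×64/25 = 38.4000, running total 281.40
Total 281.40.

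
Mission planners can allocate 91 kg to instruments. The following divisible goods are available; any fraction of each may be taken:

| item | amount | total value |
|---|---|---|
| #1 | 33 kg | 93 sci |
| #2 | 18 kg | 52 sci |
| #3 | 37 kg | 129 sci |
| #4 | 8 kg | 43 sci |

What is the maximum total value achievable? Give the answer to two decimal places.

302.91

Take in order of value per unit:
- #4 (43/8 per unit): all 8 → value 43, running total 43.00
- #3 (129/37 per unit): all 37 → value 129, running total 172.00
- #2 (52/18 per unit): all 18 → value 52, running total 224.00
- #1 (93/33 per unit): 28 of 33 → value 28×93/33 = 78.9091, running total 302.91
Total 302.91.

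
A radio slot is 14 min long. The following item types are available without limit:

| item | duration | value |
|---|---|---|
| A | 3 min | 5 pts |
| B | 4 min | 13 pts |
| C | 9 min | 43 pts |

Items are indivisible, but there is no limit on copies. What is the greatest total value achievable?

56 pts

Best value-per-unit is C at 43/9; filling with it alone gives 1×43 = 43.
Optimal mix: 1×B + 1×C → duration 13, value 56.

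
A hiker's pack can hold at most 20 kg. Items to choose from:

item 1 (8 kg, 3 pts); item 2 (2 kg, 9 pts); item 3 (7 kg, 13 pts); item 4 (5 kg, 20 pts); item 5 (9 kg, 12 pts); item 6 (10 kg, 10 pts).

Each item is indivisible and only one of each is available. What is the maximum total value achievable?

42 pts

Check high-value combinations within 20 kg:
- item 2+item 3+item 4: weight 2+7+5=14, value 9+13+20=42
- item 2+item 4+item 5: weight 2+5+9=16, value 9+20+12=41
- item 2+item 4+item 6: weight 2+5+10=17, value 9+20+10=39
- item 1+item 3+item 4: weight 8+7+5=20, value 3+13+20=36
- item 2+item 3+item 5: weight 2+7+9=18, value 9+13+12=34
Best: 42 pts.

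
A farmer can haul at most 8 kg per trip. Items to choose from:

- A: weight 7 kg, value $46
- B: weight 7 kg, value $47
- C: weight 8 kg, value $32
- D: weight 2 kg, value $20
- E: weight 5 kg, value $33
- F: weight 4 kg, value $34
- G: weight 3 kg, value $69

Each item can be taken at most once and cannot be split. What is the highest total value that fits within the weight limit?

Check high-value combinations within 8 kg:
- F+G: weight 4+3=7, value 34+69=103
- E+G: weight 5+3=8, value 33+69=102
- D+G: weight 2+3=5, value 20+69=89
Best: $103.

$103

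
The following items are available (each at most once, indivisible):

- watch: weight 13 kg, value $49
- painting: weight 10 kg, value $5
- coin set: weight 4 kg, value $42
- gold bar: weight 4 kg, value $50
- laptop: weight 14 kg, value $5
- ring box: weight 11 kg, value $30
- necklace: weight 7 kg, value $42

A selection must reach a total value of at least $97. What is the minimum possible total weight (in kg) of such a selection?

15

Subsets with value ≥ 97, sorted by total weight:
- coin set+gold bar+necklace: weight 15, value 134
- watch+gold bar: weight 17, value 99
Minimum weight: 15 kg.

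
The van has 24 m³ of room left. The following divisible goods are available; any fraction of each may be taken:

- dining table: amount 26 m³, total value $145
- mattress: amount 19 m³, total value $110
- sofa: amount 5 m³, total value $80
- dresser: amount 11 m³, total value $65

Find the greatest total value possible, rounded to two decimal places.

Take in order of value per unit:
- sofa (80/5 per unit): all 5 → value 80, running total 80.00
- dresser (65/11 per unit): all 11 → value 65, running total 145.00
- mattress (110/19 per unit): 8 of 19 → value 8×110/19 = 46.3158, running total 191.32
Total 191.32.

191.32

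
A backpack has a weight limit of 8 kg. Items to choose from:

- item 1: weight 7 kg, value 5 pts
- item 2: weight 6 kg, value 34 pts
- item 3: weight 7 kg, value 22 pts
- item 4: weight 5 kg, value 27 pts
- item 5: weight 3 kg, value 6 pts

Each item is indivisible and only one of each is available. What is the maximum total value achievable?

Check high-value combinations within 8 kg:
- item 2: weight 6, value 34
- item 4+item 5: weight 5+3=8, value 27+6=33
- item 4: weight 5, value 27
Best: 34 pts.

34 pts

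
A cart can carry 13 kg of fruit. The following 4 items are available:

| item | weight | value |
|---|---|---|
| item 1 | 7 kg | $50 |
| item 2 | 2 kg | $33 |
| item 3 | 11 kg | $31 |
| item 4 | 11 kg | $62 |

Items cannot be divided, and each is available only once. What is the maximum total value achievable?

$95

Check high-value combinations within 13 kg:
- item 2+item 4: weight 2+11=13, value 33+62=95
- item 1+item 2: weight 7+2=9, value 50+33=83
- item 2+item 3: weight 2+11=13, value 33+31=64
- item 4: weight 11, value 62
Best: $95.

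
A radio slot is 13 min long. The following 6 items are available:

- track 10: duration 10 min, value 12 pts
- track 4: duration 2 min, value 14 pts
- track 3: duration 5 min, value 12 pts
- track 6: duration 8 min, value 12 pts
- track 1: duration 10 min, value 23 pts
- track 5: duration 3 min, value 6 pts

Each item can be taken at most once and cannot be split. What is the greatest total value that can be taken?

37 pts

Check high-value combinations within 13 min:
- track 4+track 1: duration 2+10=12, value 14+23=37
- track 4+track 3+track 5: duration 2+5+3=10, value 14+12+6=32
- track 4+track 6+track 5: duration 2+8+3=13, value 14+12+6=32
- track 1+track 5: duration 10+3=13, value 23+6=29
Best: 37 pts.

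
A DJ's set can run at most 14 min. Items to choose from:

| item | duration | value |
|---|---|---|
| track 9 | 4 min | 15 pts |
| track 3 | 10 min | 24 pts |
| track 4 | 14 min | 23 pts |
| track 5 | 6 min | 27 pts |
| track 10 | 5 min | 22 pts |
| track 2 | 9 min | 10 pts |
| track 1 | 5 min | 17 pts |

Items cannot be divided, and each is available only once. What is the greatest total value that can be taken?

54 pts

This is a 0/1 knapsack; check combinations near the capacity.
- track 9+track 10+track 1: duration 4+5+5=14, value 15+22+17=54
- track 5+track 10: duration 6+5=11, value 27+22=49
- track 5+track 1: duration 6+5=11, value 27+17=44
- track 9+track 5: duration 4+6=10, value 15+27=42
Best: 54 pts.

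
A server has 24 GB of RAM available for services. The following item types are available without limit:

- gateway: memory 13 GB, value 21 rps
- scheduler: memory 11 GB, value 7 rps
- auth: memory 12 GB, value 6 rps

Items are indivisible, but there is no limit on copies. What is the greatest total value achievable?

28 rps

Best value-per-unit is gateway at 21/13; filling with it alone gives 1×21 = 21.
Optimal mix: 1×gateway + 1×scheduler → memory 24, value 28.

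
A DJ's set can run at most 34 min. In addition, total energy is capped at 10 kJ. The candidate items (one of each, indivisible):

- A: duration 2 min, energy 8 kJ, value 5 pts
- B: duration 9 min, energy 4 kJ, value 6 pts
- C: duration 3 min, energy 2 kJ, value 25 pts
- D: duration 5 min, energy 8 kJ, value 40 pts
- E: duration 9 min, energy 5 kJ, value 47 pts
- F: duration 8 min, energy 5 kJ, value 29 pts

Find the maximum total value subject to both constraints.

76 pts

Feasible sets respecting both limits:
- E+F: duration 17, energy 10, value 76
- C+E: duration 12, energy 7, value 72
- C+D: duration 8, energy 10, value 65
Best: 76 pts.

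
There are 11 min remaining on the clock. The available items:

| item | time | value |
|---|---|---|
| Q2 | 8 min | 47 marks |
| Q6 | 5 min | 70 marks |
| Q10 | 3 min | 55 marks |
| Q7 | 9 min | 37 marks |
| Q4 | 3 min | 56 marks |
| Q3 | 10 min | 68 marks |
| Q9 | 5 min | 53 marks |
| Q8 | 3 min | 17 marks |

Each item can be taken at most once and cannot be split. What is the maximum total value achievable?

181 marks

This is a 0/1 knapsack; check combinations near the capacity.
- Q6+Q10+Q4: time 5+3+3=11, value 70+55+56=181
- Q10+Q4+Q9: time 3+3+5=11, value 55+56+53=164
- Q6+Q4+Q8: time 5+3+3=11, value 70+56+17=143
- Q6+Q10+Q8: time 5+3+3=11, value 70+55+17=142
- Q10+Q4+Q8: time 3+3+3=9, value 55+56+17=128
Best: 181 marks.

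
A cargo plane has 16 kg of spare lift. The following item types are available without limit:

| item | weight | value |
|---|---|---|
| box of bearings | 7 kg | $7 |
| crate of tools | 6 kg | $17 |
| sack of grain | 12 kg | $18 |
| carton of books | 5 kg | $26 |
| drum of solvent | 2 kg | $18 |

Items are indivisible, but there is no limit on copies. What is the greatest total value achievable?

$144

Best value-per-unit is drum of solvent at 18/2, and filling with it alone uses weight 8×2=16. No mix of the others beats 8×18 = 144.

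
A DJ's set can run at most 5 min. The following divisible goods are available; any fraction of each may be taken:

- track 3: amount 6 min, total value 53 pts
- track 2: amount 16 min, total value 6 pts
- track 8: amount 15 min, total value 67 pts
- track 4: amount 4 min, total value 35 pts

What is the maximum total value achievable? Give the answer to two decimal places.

44.17

Take in order of value per unit:
- track 3 (53/6 per unit): 5 of 6 → value 5×53/6 = 44.1667, running total 44.17
Total 44.17.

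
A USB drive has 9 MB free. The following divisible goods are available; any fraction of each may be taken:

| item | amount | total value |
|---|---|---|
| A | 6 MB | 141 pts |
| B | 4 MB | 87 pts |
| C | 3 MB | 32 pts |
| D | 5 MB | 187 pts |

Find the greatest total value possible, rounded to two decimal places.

281.00

Take in order of value per unit:
- D (187/5 per unit): all 5 → value 187, running total 187.00
- A (141/6 per unit): 4 of 6 → value 4×141/6 = 94.0000, running total 281.00
Total 281.00.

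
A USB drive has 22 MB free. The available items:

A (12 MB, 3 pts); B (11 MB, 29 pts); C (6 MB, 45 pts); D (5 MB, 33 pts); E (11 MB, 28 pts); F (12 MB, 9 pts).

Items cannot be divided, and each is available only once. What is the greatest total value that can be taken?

107 pts

Check high-value combinations within 22 MB:
- B+C+D: size 11+6+5=22, value 29+45+33=107
- C+D+E: size 6+5+11=22, value 45+33+28=106
- C+D: size 6+5=11, value 45+33=78
Best: 107 pts.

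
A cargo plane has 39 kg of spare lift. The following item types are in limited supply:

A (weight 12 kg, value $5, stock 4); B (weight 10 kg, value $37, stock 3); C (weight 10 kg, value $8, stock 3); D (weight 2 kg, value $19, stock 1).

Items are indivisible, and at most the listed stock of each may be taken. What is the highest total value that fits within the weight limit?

Top feasible selections:
- 3×B + 1×D: weight 32, value 130
- 3×B: weight 30, value 111
- 2×B + 1×C + 1×D: weight 32, value 101
Best: $130.

$130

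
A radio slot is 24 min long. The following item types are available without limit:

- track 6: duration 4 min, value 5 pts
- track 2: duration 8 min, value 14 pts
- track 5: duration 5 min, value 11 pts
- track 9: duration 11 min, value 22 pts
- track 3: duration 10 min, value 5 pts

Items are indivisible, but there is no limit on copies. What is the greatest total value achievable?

Best value-per-unit is track 5 at 11/5; filling with it alone gives 4×11 = 44.
Optimal mix: 1×track 6 + 4×track 5 → duration 24, value 49.

49 pts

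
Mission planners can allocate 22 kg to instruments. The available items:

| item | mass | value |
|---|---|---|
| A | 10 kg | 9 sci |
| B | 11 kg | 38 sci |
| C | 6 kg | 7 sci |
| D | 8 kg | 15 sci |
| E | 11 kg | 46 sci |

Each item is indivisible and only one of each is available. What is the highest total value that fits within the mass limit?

Check high-value combinations within 22 kg:
- B+E: mass 11+11=22, value 38+46=84
- D+E: mass 8+11=19, value 15+46=61
- A+E: mass 10+11=21, value 9+46=55
Best: 84 sci.

84 sci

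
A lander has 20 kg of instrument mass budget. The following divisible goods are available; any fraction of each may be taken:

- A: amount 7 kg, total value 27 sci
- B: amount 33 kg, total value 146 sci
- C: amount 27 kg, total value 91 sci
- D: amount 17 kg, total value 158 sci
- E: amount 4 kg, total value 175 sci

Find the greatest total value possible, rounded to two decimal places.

Take in order of value per unit:
- E (175/4 per unit): all 4 → value 175, running total 175.00
- D (158/17 per unit): 16 of 17 → value 16×158/17 = 148.7059, running total 323.71
Total 323.71.

323.71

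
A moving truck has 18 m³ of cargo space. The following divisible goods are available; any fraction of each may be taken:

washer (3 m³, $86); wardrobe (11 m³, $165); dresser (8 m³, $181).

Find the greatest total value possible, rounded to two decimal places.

372.00

Take in order of value per unit:
- washer (86/3 per unit): all 3 → value 86, running total 86.00
- dresser (181/8 per unit): all 8 → value 181, running total 267.00
- wardrobe (165/11 per unit): 7 of 11 → value 7×165/11 = 105.0000, running total 372.00
Total 372.00.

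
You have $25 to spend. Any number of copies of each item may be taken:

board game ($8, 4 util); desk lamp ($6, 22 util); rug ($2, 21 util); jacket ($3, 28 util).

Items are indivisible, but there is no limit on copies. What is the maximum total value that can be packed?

259 util

Best value-per-unit is rug at 21/2; filling with it alone gives 12×21 = 252.
Optimal mix: 11×rug + 1×jacket → cost 25, value 259.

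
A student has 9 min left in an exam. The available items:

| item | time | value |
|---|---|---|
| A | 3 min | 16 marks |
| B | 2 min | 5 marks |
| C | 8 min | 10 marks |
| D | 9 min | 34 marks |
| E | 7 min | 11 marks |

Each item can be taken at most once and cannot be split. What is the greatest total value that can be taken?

Check high-value combinations within 9 min:
- D: time 9, value 34
- A+B: time 3+2=5, value 16+5=21
- A: time 3, value 16
Best: 34 marks.

34 marks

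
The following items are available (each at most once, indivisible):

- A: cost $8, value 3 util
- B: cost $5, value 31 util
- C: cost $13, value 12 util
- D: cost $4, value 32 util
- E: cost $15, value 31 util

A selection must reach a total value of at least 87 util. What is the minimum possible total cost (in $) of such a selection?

24

Subsets with value ≥ 87, sorted by total cost:
- B+D+E: cost 24, value 94
- A+B+D+E: cost 32, value 97
- B+C+D+E: cost 37, value 106
Minimum cost: 24 $.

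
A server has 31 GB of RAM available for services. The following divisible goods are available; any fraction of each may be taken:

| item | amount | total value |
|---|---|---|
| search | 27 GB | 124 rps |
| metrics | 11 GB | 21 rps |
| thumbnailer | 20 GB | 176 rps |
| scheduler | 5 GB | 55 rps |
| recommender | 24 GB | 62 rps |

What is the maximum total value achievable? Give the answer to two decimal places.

Take in order of value per unit:
- scheduler (55/5 per unit): all 5 → value 55, running total 55.00
- thumbnailer (176/20 per unit): all 20 → value 176, running total 231.00
- search (124/27 per unit): 6 of 27 → value 6×124/27 = 27.5556, running total 258.56
Total 258.56.

258.56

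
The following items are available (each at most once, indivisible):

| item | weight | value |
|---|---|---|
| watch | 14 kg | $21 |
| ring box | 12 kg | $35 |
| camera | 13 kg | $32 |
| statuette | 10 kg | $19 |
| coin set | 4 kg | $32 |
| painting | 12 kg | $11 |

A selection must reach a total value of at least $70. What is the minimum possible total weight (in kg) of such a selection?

26

Subsets with value ≥ 70, sorted by total weight:
- ring box+statuette+coin set: weight 26, value 86
- camera+statuette+coin set: weight 27, value 83
- ring box+coin set+painting: weight 28, value 78
- watch+statuette+coin set: weight 28, value 72
Minimum weight: 26 kg.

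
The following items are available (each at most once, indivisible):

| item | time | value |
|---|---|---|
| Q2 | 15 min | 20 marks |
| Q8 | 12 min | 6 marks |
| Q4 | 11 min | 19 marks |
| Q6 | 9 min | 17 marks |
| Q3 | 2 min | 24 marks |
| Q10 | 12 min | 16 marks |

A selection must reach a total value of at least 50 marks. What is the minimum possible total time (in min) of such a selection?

22

Subsets with value ≥ 50, sorted by total time:
- Q4+Q6+Q3: time 22, value 60
- Q6+Q3+Q10: time 23, value 57
- Q4+Q3+Q10: time 25, value 59
- Q2+Q6+Q3: time 26, value 61
Minimum time: 22 min.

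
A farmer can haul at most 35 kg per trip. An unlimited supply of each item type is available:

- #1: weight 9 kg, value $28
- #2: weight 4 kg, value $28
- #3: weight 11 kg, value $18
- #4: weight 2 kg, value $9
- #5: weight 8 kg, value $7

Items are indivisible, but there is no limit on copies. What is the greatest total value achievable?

$233

Best value-per-unit is #2 at 28/4; filling with it alone gives 8×28 = 224.
Optimal mix: 8×#2 + 1×#4 → weight 34, value 233.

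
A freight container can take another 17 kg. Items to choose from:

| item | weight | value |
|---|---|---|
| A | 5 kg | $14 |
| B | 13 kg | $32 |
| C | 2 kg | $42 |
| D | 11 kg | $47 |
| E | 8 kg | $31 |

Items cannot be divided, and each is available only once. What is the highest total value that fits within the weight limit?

Check high-value combinations within 17 kg:
- C+D: weight 2+11=13, value 42+47=89
- A+C+E: weight 5+2+8=15, value 14+42+31=87
- B+C: weight 13+2=15, value 32+42=74
Best: $89.

$89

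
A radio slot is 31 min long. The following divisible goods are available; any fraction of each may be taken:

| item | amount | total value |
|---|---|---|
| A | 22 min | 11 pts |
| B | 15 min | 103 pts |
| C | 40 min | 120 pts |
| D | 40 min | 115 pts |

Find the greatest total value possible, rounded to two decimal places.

151.00

Take in order of value per unit:
- B (103/15 per unit): all 15 → value 103, running total 103.00
- C (120/40 per unit): 16 of 40 → value 16×120/40 = 48.0000, running total 151.00
Total 151.00.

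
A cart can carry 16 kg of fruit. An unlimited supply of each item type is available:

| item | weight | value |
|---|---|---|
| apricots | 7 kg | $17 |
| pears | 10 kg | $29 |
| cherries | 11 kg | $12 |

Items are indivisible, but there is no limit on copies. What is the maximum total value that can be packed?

$34

Best value-per-unit is pears at 29/10; filling with it alone gives 1×29 = 29.
Optimal mix: 2×apricots → weight 14, value 34.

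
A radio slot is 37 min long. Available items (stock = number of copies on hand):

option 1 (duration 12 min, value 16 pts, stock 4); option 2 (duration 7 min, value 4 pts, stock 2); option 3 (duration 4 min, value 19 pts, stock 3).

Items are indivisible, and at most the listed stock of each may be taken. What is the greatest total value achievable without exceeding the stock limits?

Top feasible selections:
- 2×option 1 + 3×option 3: duration 36, value 89
- 1×option 1 + 1×option 2 + 3×option 3: duration 31, value 77
- 1×option 1 + 3×option 3: duration 24, value 73
- 2×option 1 + 2×option 3: duration 32, value 70
Best: 89 pts.

89 pts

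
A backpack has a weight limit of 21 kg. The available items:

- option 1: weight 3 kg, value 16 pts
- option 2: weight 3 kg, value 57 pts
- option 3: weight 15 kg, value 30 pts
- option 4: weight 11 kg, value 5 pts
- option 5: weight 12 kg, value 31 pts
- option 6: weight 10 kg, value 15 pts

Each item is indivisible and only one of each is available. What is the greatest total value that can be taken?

Check high-value combinations within 21 kg:
- option 1+option 2+option 5: weight 3+3+12=18, value 16+57+31=104
- option 1+option 2+option 3: weight 3+3+15=21, value 16+57+30=103
- option 2+option 5: weight 3+12=15, value 57+31=88
Best: 104 pts.

104 pts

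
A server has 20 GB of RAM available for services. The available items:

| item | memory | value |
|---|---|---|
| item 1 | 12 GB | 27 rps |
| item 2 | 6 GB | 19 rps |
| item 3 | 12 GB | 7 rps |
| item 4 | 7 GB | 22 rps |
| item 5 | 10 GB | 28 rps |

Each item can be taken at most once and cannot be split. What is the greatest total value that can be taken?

50 rps

Check high-value combinations within 20 GB:
- item 4+item 5: memory 7+10=17, value 22+28=50
- item 1+item 4: memory 12+7=19, value 27+22=49
- item 2+item 5: memory 6+10=16, value 19+28=47
- item 1+item 2: memory 12+6=18, value 27+19=46
- item 2+item 4: memory 6+7=13, value 19+22=41
Best: 50 rps.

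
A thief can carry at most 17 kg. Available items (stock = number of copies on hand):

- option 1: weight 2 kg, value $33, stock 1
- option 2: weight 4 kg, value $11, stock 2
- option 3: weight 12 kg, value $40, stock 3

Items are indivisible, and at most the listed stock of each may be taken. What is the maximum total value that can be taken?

Top feasible selections:
- 1×option 1 + 1×option 3: weight 14, value 73
- 1×option 1 + 2×option 2: weight 10, value 55
- 1×option 2 + 1×option 3: weight 16, value 51
- 1×option 1 + 1×option 2: weight 6, value 44
Best: $73.

$73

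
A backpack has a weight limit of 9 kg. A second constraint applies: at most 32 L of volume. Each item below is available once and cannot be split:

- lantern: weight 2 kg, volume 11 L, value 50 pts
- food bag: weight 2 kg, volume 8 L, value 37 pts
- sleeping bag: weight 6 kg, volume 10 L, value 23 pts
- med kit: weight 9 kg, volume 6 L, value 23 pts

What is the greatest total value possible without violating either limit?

87 pts

Feasible sets respecting both limits:
- lantern+food bag: weight 4, volume 19, value 87
- lantern+sleeping bag: weight 8, volume 21, value 73
- food bag+sleeping bag: weight 8, volume 18, value 60
Best: 87 pts.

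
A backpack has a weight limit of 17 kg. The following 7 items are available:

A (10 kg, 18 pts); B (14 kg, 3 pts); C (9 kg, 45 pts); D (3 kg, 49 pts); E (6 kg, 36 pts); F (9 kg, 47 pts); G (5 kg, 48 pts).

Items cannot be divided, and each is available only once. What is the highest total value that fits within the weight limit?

144 pts

This is a 0/1 knapsack; check combinations near the capacity.
- D+F+G: weight 3+9+5=17, value 49+47+48=144
- C+D+G: weight 9+3+5=17, value 45+49+48=142
- D+E+G: weight 3+6+5=14, value 49+36+48=133
- D+G: weight 3+5=8, value 49+48=97
- D+F: weight 3+9=12, value 49+47=96
Best: 144 pts.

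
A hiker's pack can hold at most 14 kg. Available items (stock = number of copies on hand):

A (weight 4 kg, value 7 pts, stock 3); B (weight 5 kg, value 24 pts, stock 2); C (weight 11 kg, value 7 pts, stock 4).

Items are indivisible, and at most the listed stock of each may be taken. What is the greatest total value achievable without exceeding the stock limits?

Top feasible selections:
- 1×A + 2×B: weight 14, value 55
- 2×B: weight 10, value 48
Best: 55 pts.

55 pts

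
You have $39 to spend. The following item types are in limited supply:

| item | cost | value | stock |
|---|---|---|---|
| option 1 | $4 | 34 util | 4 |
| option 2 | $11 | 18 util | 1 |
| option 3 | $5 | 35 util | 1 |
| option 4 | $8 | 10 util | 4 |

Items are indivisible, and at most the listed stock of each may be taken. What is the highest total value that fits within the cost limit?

Best selections within cost 39 and stock limits:
- 4×option 1 + 1×option 3 + 2×option 4: cost 37, value 191
- 4×option 1 + 1×option 2 + 1×option 3: cost 32, value 189
- 4×option 1 + 1×option 3 + 1×option 4: cost 29, value 181
- 4×option 1 + 1×option 3: cost 21, value 171
Best: 191 util.

191 util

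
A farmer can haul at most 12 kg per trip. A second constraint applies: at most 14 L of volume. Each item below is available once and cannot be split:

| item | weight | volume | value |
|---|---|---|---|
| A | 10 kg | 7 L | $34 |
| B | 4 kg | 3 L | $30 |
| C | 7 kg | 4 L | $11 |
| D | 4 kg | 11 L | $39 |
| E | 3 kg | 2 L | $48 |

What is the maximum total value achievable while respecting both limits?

Feasible sets respecting both limits:
- D+E: weight 7, volume 13, value 87
- B+E: weight 7, volume 5, value 78
- B+D: weight 8, volume 14, value 69
- C+E: weight 10, volume 6, value 59
Best: $87.

$87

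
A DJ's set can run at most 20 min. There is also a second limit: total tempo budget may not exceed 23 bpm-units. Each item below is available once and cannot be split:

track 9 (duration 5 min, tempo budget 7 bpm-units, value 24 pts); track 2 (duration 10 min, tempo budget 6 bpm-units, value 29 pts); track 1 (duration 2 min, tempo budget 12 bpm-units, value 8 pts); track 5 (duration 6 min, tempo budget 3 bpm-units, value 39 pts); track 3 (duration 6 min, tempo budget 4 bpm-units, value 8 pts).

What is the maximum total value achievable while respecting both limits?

Feasible sets respecting both limits:
- track 2+track 1+track 5: duration 18, tempo budget 21, value 76
- track 9+track 1+track 5: duration 13, tempo budget 22, value 71
- track 9+track 5+track 3: duration 17, tempo budget 14, value 71
Best: 76 pts.

76 pts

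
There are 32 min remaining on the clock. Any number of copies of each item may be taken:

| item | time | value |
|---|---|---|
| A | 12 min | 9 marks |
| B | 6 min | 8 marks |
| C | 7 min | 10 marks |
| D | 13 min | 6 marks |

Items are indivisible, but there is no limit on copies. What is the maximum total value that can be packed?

44 marks

Best value-per-unit is C at 10/7; filling with it alone gives 4×10 = 40.
Optimal mix: 3×B + 2×C → time 32, value 44.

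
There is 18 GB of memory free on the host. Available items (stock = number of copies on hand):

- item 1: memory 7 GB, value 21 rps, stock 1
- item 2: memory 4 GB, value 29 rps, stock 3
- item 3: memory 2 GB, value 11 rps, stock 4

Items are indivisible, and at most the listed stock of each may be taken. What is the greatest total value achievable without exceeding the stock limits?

Best selections within memory 18 and stock limits:
- 3×item 2 + 3×item 3: memory 18, value 120
- 3×item 2 + 2×item 3: memory 16, value 109
- 2×item 2 + 4×item 3: memory 16, value 102
- 3×item 2 + 1×item 3: memory 14, value 98
Best: 120 rps.

120 rps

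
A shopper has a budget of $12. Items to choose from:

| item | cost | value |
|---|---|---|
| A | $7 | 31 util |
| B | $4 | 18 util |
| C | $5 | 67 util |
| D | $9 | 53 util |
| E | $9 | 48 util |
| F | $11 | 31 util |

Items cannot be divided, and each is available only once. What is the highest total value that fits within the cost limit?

98 util

This is a 0/1 knapsack; check combinations near the capacity.
- A+C: cost 7+5=12, value 31+67=98
- B+C: cost 4+5=9, value 18+67=85
- C: cost 5, value 67
- D: cost 9, value 53
- A+B: cost 7+4=11, value 31+18=49
Best: 98 util.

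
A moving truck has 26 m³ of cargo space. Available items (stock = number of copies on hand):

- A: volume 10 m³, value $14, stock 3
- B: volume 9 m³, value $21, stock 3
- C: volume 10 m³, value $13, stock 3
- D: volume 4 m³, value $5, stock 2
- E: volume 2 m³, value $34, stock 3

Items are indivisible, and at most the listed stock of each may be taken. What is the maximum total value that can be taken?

$144

Best selections within volume 26 and stock limits:
- 2×B + 3×E: volume 24, value 144
- 1×A + 1×B + 3×E: volume 25, value 137
Best: $144.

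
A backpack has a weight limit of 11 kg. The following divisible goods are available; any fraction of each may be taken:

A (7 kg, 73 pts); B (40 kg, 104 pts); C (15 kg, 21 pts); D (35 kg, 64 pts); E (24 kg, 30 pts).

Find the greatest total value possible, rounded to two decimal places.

83.40

Take in order of value per unit:
- A (73/7 per unit): all 7 → value 73, running total 73.00
- B (104/40 per unit): 4 of 40 → value 4×104/40 = 10.4000, running total 83.40
Total 83.40.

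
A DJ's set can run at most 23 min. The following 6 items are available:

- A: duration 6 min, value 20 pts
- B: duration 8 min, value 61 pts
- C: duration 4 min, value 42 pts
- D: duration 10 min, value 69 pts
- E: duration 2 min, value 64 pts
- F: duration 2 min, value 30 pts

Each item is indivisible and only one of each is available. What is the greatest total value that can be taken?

Check high-value combinations within 23 min:
- B+D+E+F: duration 8+10+2+2=22, value 61+69+64+30=224
- A+B+C+E+F: duration 6+8+4+2+2=22, value 20+61+42+64+30=217
- C+D+E+F: duration 4+10+2+2=18, value 42+69+64+30=205
Best: 224 pts.

224 pts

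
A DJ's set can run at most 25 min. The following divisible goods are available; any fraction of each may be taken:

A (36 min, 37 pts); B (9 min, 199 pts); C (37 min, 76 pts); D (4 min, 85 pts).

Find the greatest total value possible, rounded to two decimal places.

Take in order of value per unit:
- B (199/9 per unit): all 9 → value 199, running total 199.00
- D (85/4 per unit): all 4 → value 85, running total 284.00
- C (76/37 per unit): 12 of 37 → value 12×76/37 = 24.6486, running total 308.65
Total 308.65.

308.65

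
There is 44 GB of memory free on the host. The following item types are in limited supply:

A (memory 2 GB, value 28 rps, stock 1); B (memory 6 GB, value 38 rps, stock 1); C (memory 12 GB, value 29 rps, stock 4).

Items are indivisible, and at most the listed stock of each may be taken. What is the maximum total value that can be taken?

153 rps

Top feasible selections:
- 1×A + 1×B + 3×C: memory 44, value 153
- 1×B + 3×C: memory 42, value 125
- 1×A + 1×B + 2×C: memory 32, value 124
Best: 153 rps.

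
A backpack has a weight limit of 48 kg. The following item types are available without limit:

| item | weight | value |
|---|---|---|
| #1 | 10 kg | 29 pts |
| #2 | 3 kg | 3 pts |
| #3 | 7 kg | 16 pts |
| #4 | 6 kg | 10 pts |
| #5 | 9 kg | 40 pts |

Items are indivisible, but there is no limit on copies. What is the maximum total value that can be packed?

Best value-per-unit is #5 at 40/9; filling with it alone gives 5×40 = 200.
Optimal mix: 1×#2 + 5×#5 → weight 48, value 203.

203 pts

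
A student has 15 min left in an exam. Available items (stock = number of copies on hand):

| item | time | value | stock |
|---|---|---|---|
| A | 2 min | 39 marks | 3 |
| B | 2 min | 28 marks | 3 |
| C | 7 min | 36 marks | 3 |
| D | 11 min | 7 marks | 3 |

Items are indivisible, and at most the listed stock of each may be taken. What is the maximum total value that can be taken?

201 marks

Top feasible selections:
- 3×A + 3×B: time 12, value 201
- 3×A + 1×B + 1×C: time 15, value 181
Best: 201 marks.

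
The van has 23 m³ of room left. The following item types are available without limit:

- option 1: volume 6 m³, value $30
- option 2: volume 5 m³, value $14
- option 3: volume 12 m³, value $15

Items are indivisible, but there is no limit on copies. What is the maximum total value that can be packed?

Best value-per-unit is option 1 at 30/6; filling with it alone gives 3×30 = 90.
Optimal mix: 3×option 1 + 1×option 2 → volume 23, value 104.

$104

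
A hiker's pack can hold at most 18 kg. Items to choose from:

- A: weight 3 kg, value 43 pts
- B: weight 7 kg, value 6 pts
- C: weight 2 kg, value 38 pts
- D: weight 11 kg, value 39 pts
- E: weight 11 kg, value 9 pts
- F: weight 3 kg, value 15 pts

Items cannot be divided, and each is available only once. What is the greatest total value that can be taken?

This is a 0/1 knapsack; check combinations near the capacity.
- A+C+D: weight 3+2+11=16, value 43+38+39=120
- A+B+C+F: weight 3+7+2+3=15, value 43+6+38+15=102
- A+D+F: weight 3+11+3=17, value 43+39+15=97
Best: 120 pts.

120 pts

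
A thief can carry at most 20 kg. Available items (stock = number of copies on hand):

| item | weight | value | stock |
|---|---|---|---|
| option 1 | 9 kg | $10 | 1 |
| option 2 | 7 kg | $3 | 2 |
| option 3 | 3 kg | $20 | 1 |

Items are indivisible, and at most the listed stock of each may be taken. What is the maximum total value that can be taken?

Top feasible selections:
- 1×option 1 + 1×option 2 + 1×option 3: weight 19, value 33
- 1×option 1 + 1×option 3: weight 12, value 30
- 2×option 2 + 1×option 3: weight 17, value 26
- 1×option 2 + 1×option 3: weight 10, value 23
Best: $33.

$33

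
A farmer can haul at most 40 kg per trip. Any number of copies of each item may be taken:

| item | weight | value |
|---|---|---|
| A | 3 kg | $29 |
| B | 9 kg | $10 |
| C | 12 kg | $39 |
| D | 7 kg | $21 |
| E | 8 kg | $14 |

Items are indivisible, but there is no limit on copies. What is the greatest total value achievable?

$377

Best value-per-unit is A at 29/3, and filling with it alone uses weight 13×3=39. No mix of the others beats 13×29 = 377.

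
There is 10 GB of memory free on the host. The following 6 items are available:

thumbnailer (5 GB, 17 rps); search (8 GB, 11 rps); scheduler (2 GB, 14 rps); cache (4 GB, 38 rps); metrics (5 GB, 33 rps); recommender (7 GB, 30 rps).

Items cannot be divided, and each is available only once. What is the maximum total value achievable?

Check high-value combinations within 10 GB:
- cache+metrics: memory 4+5=9, value 38+33=71
- thumbnailer+cache: memory 5+4=9, value 17+38=55
- scheduler+cache: memory 2+4=6, value 14+38=52
- thumbnailer+metrics: memory 5+5=10, value 17+33=50
- scheduler+metrics: memory 2+5=7, value 14+33=47
Best: 71 rps.

71 rps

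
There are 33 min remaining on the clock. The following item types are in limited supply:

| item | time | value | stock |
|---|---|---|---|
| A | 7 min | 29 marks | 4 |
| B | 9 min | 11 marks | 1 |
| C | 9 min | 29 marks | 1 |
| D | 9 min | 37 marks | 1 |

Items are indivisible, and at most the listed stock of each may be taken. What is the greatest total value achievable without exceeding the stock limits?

Best selections within time 33 and stock limits:
- 3×A + 1×D: time 30, value 124
- 2×A + 1×C + 1×D: time 32, value 124
Best: 124 marks.

124 marks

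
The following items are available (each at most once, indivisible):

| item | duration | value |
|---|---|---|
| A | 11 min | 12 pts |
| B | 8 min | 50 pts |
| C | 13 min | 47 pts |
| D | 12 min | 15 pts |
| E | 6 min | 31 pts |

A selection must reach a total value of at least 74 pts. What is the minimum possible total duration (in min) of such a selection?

Subsets with value ≥ 74, sorted by total duration:
- B+E: duration 14, value 81
- C+E: duration 19, value 78
- B+C: duration 21, value 97
- A+B+E: duration 25, value 93
Minimum duration: 14 min.

14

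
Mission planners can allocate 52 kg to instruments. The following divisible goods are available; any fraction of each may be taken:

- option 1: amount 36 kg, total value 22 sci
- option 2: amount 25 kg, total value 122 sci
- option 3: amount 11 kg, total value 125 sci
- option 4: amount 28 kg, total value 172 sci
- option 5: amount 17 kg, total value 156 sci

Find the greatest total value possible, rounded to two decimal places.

428.43

Take in order of value per unit:
- option 3 (125/11 per unit): all 11 → value 125, running total 125.00
- option 5 (156/17 per unit): all 17 → value 156, running total 281.00
- option 4 (172/28 per unit): 24 of 28 → value 24×172/28 = 147.4286, running total 428.43
Total 428.43.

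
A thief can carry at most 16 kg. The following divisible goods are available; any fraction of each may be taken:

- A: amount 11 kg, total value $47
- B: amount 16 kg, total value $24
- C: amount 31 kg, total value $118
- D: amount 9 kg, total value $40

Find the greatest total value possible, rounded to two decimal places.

Take in order of value per unit:
- D (40/9 per unit): all 9 → value 40, running total 40.00
- A (47/11 per unit): 7 of 11 → value 7×47/11 = 29.9091, running total 69.91
Total 69.91.

69.91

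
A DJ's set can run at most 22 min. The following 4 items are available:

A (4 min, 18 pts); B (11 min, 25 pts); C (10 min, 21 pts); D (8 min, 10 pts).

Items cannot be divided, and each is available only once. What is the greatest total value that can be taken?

49 pts

This is a 0/1 knapsack; check combinations near the capacity.
- A+C+D: duration 4+10+8=22, value 18+21+10=49
- B+C: duration 11+10=21, value 25+21=46
- A+B: duration 4+11=15, value 18+25=43
Best: 49 pts.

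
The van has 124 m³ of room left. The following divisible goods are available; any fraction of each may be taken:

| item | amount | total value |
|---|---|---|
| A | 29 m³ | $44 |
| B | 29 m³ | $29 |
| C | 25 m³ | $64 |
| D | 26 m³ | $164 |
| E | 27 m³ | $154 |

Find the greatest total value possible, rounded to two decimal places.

Take in order of value per unit:
- D (164/26 per unit): all 26 → value 164, running total 164.00
- E (154/27 per unit): all 27 → value 154, running total 318.00
- C (64/25 per unit): all 25 → value 64, running total 382.00
- A (44/29 per unit): all 29 → value 44, running total 426.00
- B (29/29 per unit): 17 of 29 → value 17×29/29 = 17.0000, running total 443.00
Total 443.00.

443.00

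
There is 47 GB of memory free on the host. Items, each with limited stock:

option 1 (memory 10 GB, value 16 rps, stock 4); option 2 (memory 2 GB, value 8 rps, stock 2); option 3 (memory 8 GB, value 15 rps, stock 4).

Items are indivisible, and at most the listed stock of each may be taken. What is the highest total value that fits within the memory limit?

Best selections within memory 47 and stock limits:
- 1×option 1 + 2×option 2 + 4×option 3: memory 46, value 92
- 2×option 1 + 1×option 2 + 3×option 3: memory 46, value 85
- 1×option 1 + 1×option 2 + 4×option 3: memory 44, value 84
Best: 92 rps.

92 rps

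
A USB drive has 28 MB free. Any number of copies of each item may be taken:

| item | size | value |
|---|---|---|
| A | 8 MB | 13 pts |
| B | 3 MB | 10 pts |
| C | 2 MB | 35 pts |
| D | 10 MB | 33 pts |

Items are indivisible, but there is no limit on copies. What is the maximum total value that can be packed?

Best value-per-unit is C at 35/2, and filling with it alone uses size 14×2=28. No mix of the others beats 14×35 = 490.

490 pts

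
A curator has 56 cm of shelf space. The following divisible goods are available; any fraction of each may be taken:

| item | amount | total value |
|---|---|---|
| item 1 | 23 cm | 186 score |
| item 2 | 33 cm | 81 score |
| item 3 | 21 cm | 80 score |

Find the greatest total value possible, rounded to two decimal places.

295.45

Take in order of value per unit:
- item 1 (186/23 per unit): all 23 → value 186, running total 186.00
- item 3 (80/21 per unit): all 21 → value 80, running total 266.00
- item 2 (81/33 per unit): 12 of 33 → value 12×81/33 = 29.4545, running total 295.45
Total 295.45.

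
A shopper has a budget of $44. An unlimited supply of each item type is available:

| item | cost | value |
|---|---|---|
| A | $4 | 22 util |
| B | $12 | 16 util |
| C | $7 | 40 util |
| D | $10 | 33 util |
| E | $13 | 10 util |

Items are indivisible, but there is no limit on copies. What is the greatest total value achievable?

Best value-per-unit is C at 40/7; filling with it alone gives 6×40 = 240.
Optimal mix: 4×A + 4×C → cost 44, value 248.

248 util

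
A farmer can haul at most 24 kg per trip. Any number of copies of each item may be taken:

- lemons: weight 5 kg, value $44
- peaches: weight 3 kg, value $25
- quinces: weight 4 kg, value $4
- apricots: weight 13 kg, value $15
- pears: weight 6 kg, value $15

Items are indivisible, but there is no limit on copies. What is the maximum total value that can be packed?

Best value-per-unit is lemons at 44/5; filling with it alone gives 4×44 = 176.
Optimal mix: 3×lemons + 3×peaches → weight 24, value 207.

$207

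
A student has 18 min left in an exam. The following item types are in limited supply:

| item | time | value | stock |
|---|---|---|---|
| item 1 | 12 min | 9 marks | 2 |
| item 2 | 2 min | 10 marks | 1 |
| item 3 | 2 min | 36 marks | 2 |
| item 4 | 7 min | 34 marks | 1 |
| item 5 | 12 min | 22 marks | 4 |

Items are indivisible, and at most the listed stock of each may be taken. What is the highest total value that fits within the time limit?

Top feasible selections:
- 1×item 2 + 2×item 3 + 1×item 4: time 13, value 116
- 2×item 3 + 1×item 4: time 11, value 106
Best: 116 marks.

116 marks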